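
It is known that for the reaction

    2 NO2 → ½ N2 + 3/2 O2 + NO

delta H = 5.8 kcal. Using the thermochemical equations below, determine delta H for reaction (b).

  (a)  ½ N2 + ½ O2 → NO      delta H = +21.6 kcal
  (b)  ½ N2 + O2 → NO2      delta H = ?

(a) as written (NO already on the product side): +21.6 kcal
(b) reversed and × 2 (NO2 must end up as a reactant; ×2 to match 2 NO2 in the target): contributes −2·x
+5.8 = (+21.6) − 2·x
x = (+5.8 − (+21.6)) / (-2) = 7.9 kcal

delta H = 7.9 kcal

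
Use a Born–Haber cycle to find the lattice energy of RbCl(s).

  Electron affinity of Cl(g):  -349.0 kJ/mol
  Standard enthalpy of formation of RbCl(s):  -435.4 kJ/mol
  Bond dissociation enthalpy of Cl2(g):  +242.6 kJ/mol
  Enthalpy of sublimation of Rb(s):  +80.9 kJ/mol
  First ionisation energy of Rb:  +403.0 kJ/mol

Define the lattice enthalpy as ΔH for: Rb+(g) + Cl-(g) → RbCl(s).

U = -691.6 kJ/mol

ΔHf° = 1·ΔHsub + 1·(ΣIE) + 1/2·D(Cl2) + 1·EA + U
-435.4 = 1·(+80.9) + 1·(+403.0) + 1/2·(+242.6) + 1·(-349.0) + U
U = -435.4 − (+256.2) = -691.6 kJ/mol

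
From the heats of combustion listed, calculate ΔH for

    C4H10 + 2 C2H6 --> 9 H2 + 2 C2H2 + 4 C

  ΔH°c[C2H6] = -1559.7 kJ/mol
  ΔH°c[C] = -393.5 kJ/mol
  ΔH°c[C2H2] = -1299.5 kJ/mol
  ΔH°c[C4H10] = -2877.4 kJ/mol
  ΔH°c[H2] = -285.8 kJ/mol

With combustion enthalpies, reactants minus products:
= [1·(-2877.4) + 2·(-1559.7)] − [9·(-285.8) + 2·(-1299.5) + 4·(-393.5)]
= 748.4 kJ/mol

ΔH = 748.4 kJ/mol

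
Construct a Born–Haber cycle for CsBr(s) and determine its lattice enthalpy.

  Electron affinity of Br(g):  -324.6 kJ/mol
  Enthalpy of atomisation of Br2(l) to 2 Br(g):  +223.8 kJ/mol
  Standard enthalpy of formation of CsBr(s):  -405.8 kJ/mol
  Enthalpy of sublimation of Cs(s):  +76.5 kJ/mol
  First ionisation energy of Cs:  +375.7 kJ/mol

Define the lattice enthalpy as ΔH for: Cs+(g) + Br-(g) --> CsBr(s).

ΔHf° = 1·ΔHsub + 1·(ΣIE) + 1/2·D(Br2) + 1·EA + U
-405.8 = 1·(+76.5) + 1·(+375.7) + 1/2·(+223.8) + 1·(-324.6) + U
U = -405.8 − (+239.5) = -645.3 kJ/mol

U = -645.3 kJ/mol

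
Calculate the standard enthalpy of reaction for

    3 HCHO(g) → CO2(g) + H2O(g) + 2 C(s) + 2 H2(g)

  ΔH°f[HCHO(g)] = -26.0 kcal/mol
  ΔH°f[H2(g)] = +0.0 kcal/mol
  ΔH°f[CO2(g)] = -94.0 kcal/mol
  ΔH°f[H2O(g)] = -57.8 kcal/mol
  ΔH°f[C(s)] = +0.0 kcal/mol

Products: 1·(-94.0) + 1·(-57.8) + 2·(+0.0) + 2·(+0.0) = -151.8
Reactants: 3·(-26.0) = -78.0
ΔH°rxn = (-151.8) − (-78.0) = -73.8 kcal/mol

ΔH°rxn = -73.8 kcal/mol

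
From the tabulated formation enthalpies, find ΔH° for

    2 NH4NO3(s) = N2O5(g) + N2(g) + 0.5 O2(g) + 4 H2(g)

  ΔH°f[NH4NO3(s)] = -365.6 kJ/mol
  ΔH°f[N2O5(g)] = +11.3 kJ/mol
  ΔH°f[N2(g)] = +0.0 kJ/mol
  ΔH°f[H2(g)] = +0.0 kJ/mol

Products: 1·(+11.3) + 1·(+0.0) + 1/2·(+0.0) + 4·(+0.0) = +11.3
Reactants: 2·(-365.6) = -731.2
ΔH° = (+11.3) − (-731.2) = 742.5 kJ/mol

ΔH° = 742.5 kJ/mol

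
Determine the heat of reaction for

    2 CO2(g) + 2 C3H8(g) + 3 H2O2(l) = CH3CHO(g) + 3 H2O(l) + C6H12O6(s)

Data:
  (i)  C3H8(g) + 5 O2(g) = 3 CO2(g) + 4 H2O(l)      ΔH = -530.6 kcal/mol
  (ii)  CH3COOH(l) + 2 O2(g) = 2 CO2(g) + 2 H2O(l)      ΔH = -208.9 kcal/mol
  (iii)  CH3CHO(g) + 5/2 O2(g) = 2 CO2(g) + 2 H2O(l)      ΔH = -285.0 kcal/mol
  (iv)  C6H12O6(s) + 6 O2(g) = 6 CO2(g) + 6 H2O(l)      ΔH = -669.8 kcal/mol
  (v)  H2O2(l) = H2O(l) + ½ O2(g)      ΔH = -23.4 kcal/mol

ΔH = -176.6 kcal/mol

(i) × 2 (scale by 2 for the 2 C3H8(g)): (2)·(-530.6) = -1061.2 kcal/mol
(ii): not needed (CH3COOH(l) appears nowhere else).
(iii) reversed (reverse to put CH3CHO(g) on the product side): +285.0 kcal/mol
(iv) reversed (reverse to put C6H12O6(s) on the product side): +669.8 kcal/mol
(v) × 3 (×3 to match 3 H2O2(l) in the target): (3)·(-23.4) = -70.2 kcal/mol
Summing the manipulated equations, ΔH = (2)·(-530.6) + (-1)·(-285.0) + (-1)·(-669.8) + (3)·(-23.4) = -176.6 kcal/mol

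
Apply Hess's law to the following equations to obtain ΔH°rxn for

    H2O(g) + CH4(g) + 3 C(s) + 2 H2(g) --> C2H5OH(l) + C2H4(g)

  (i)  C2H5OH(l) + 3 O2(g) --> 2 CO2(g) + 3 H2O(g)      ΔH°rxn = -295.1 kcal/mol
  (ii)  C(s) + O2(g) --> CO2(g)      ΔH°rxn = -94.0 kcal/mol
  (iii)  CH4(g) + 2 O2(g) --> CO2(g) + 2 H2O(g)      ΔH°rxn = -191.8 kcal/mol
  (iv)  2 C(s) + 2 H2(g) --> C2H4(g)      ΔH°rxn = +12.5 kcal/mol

(i) reversed (C2H5OH(l) must end up as a product): +295.1 kcal/mol
(ii) as written: -94.0 kcal/mol
(iii) as written (CH4(g) already on the reactant side): -191.8 kcal/mol
(iv) as written (C2H4(g) already on the product side): +12.5 kcal/mol
Combining the equations, ΔH°rxn = (-1)·(-295.1) + (1)·(-94.0) + (1)·(-191.8) + (1)·(+12.5) = 21.8 kcal/mol

ΔH°rxn = 21.8 kcal/mol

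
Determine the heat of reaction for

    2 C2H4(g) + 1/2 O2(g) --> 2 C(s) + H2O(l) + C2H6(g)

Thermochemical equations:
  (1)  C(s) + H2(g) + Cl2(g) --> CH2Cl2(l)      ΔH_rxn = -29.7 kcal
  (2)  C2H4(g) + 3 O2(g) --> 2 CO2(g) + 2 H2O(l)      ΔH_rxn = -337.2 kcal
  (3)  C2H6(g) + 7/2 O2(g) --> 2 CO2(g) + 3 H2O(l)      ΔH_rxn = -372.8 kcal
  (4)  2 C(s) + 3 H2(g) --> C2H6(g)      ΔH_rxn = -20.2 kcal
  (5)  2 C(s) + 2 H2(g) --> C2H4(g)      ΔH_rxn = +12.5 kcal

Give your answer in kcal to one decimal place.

ΔH_rxn = -113.5 kcal

(1): not needed.
(2) reversed: +337.2 kcal
(3) as written: -372.8 kcal
(4) × 2: (2)·(-20.2) = -40.4 kcal
(5) reversed and × 3: (-3)·(+12.5) = -37.5 kcal
ΔH_rxn = (-1)·(-337.2) + (1)·(-372.8) + (2)·(-20.2) + (-3)·(+12.5) = -113.5 kcal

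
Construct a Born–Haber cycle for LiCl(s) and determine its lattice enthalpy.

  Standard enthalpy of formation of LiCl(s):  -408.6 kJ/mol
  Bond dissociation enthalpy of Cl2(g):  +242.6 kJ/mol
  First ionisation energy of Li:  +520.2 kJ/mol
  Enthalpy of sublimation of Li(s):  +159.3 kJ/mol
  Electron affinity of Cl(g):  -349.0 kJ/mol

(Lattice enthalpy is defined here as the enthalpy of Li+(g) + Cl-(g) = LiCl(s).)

U = -860.4 kJ/mol

ΔHf° = 1·ΔHsub + 1·(ΣIE) + 1/2·D(Cl2) + 1·EA + U
-408.6 = 1·(+159.3) + 1·(+520.2) + 1/2·(+242.6) + 1·(-349.0) + U
U = -408.6 − (+451.8) = -860.4 kJ/mol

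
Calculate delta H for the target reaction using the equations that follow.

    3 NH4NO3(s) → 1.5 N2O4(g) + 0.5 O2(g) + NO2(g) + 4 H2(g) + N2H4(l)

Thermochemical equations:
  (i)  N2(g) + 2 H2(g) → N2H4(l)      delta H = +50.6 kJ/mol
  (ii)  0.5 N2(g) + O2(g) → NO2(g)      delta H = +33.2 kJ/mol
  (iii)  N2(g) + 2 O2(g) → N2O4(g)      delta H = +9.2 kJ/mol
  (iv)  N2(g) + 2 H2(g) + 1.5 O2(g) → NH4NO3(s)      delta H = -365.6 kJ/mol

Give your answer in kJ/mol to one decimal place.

(i) as written: +50.6 kJ/mol
(ii) as written: +33.2 kJ/mol
(iii) × 3/2: (3/2)·(+9.2) = +13.8 kJ/mol
(iv) reversed and × 3: (-3)·(-365.6) = +1096.8 kJ/mol
delta H = (1)·(+50.6) + (1)·(+33.2) + (3/2)·(+9.2) + (-3)·(-365.6) = 1194.4 kJ/mol

delta H = 1194.4 kJ/mol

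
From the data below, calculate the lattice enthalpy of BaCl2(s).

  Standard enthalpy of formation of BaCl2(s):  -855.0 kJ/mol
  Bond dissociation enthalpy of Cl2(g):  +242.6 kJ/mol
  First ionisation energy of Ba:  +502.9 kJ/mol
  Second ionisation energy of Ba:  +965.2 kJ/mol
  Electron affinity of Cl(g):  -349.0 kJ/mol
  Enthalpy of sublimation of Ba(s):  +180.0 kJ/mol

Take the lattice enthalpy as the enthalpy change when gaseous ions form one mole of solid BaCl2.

ΔHf° = 1·ΔHsub + 1·(ΣIE) + 1·D(Cl2) + 2·EA + U
-855.0 = 1·(+180.0) + 1·(+1468.1) + 1·(+242.6) + 2·(-349.0) + U
U = -855.0 − (+1192.7) = -2047.7 kJ/mol

U = -2047.7 kJ/mol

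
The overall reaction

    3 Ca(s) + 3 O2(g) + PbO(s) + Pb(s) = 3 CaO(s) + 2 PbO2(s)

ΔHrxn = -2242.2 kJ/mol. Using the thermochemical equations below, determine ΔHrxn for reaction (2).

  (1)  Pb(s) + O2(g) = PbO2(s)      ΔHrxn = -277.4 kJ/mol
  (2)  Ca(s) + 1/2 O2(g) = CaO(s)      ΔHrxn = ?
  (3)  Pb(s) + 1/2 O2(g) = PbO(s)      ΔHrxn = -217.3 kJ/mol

ΔHrxn = -634.9 kJ/mol

(1) × 2: (2)·(-277.4) = -554.8 kJ/mol
(2) × 3: contributes 3·x
(3) reversed: +217.3 kJ/mol
-2242.2 = (-554.8) + (+217.3) + 3·x
x = (-2242.2 − (-337.5)) / (3) = -634.9 kJ/mol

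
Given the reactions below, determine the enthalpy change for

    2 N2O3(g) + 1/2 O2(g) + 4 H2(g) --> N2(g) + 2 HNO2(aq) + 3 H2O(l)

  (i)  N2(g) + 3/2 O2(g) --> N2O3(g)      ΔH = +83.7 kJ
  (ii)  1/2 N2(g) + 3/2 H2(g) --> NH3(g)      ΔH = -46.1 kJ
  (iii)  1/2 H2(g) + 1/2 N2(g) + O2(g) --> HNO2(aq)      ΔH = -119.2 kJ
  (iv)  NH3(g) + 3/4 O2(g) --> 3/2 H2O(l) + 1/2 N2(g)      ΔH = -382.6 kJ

(i) reversed and × 2: (-2)·(+83.7) = -167.4 kJ
(ii) × 2: (2)·(-46.1) = -92.2 kJ
(iii) × 2: (2)·(-119.2) = -238.4 kJ
(iv) × 2: (2)·(-382.6) = -765.2 kJ
ΔH = (-167.4) + (-92.2) + (-238.4) + (-765.2) = -1263.2 kJ

ΔH = -1263.2 kJ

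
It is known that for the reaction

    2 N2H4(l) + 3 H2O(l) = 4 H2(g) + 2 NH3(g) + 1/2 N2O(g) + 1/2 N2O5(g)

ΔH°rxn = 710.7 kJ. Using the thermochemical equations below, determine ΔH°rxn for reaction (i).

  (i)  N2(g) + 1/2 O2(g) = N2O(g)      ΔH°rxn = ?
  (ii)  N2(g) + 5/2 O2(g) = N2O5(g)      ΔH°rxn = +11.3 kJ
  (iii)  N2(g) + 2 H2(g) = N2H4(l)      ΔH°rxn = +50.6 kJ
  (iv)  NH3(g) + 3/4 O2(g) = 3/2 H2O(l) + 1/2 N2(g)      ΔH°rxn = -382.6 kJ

(i) × 1/2: contributes 1/2·x
(ii) × 1/2: (1/2)·(+11.3) = +5.65 kJ
(iii) reversed and × 2: (-2)·(+50.6) = -101.2 kJ
(iv) reversed and × 2: (-2)·(-382.6) = +765.2 kJ
+710.7 = (+5.65) + (-101.2) + (+765.2) + 1/2·x
x = (+710.7 − (+669.65)) / (1/2) = 82.1 kJ

ΔH°rxn = 82.1 kJ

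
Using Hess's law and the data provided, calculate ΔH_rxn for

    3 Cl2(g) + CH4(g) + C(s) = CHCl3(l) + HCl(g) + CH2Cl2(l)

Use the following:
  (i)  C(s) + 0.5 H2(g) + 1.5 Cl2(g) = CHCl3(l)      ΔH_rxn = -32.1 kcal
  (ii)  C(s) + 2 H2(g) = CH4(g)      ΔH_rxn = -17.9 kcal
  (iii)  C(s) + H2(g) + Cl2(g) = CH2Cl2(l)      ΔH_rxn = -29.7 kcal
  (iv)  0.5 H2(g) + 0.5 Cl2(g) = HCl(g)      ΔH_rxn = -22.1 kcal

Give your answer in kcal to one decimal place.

ΔH_rxn = -66.0 kcal

(i) as written: -32.1 kcal
(ii) reversed: +17.9 kcal
(iii) as written: -29.7 kcal
(iv) as written: -22.1 kcal
Since enthalpy is a state function, ΔH_rxn = (-32.1) + (+17.9) + (-29.7) + (-22.1) = -66.0 kcal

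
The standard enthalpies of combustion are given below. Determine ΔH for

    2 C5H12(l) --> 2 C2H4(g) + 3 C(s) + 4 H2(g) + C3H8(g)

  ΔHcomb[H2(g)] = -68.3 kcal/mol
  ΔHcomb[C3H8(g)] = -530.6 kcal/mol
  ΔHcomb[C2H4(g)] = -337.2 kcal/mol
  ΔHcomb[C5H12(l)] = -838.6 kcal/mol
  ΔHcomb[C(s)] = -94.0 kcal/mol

Using ΔH = Σ nΔHc°(reactants) − Σ nΔHc°(products):
= [2·(-838.6)] − [2·(-337.2) + 3·(-94.0) + 4·(-68.3) + 1·(-530.6)]
= 83.0 kcal/mol

ΔH = 83.0 kcal/mol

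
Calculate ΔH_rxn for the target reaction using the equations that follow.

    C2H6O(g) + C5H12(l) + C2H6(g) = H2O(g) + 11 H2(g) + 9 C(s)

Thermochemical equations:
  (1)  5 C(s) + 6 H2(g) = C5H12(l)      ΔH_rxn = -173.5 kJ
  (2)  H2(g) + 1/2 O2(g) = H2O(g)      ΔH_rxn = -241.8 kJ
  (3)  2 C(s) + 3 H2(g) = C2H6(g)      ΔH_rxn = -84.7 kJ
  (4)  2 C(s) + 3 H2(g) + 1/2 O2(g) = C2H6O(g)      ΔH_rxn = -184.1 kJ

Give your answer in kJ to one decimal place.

ΔH_rxn = 200.5 kJ

(1) reversed (reverse to put C5H12(l) on the reactant side): +173.5 kJ
(2) as written (H2O(g) already on the product side): -241.8 kJ
(3) reversed (C2H6(g) must end up as a reactant): +84.7 kJ
(4) reversed (C2H6O(g) must end up as a reactant): +184.1 kJ
ΔH_rxn = (+173.5) + (-241.8) + (+84.7) + (+184.1) = 200.5 kJ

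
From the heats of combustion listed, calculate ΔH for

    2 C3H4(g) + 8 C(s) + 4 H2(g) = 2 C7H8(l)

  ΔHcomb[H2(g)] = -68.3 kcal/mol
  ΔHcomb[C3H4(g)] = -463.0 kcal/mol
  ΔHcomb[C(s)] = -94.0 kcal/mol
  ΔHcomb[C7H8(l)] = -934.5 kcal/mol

ΔH = -82.2 kcal/mol

Using ΔH = Σ nΔHc°(reactants) − Σ nΔHc°(products):
= [2·(-463.0) + 8·(-94.0) + 4·(-68.3)] − [2·(-934.5)]
= -82.2 kcal/mol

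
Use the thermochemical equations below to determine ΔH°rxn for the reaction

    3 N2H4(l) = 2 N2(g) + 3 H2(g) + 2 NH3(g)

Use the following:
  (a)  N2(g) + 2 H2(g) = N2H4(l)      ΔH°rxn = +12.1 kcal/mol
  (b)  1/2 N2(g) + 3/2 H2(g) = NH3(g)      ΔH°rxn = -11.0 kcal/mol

(a) reversed and × 3 (reverse to put N2H4(l) on the reactant side; scale by 3 for the 3 N2H4(l)): (-3)·(+12.1) = -36.3 kcal/mol
(b) × 2 (×2 to match 2 NH3(g) in the target): (2)·(-11.0) = -22.0 kcal/mol
ΔH°rxn = (-3)·(+12.1) + (2)·(-11.0) = -58.3 kcal/mol

ΔH°rxn = -58.3 kcal/mol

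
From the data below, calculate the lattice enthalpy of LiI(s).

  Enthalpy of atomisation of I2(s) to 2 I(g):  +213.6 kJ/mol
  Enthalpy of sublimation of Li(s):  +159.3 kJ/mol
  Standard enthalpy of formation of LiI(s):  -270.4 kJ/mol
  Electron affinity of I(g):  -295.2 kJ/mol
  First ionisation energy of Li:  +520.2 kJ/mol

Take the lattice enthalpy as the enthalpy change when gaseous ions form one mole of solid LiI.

ΔHf° = 1·ΔHsub + 1·(ΣIE) + 1/2·D(I2) + 1·EA + U
-270.4 = 1·(+159.3) + 1·(+520.2) + 1/2·(+213.6) + 1·(-295.2) + U
U = -270.4 − (+491.1) = -761.5 kJ/mol

U = -761.5 kJ/mol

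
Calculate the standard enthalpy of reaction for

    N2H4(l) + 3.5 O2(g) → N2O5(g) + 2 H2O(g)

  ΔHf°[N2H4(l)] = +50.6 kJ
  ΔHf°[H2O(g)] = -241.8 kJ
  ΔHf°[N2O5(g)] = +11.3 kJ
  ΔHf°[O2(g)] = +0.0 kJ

ΔH°rxn = Σ nΔHf°(products) − Σ nΔHf°(reactants).
Products: 1·(+11.3) + 2·(-241.8) = -472.3
Reactants: 1·(+50.6) + 7/2·(+0.0) = +50.6
ΔH° = (-472.3) − (+50.6) = -522.9 kJ

ΔH° = -522.9 kJ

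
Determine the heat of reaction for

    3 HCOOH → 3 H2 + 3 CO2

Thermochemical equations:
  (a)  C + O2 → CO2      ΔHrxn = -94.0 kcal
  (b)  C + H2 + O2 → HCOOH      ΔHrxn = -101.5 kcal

(a) × 3 (×3 to match 3 CO2 in the target): (3)·(-94.0) = -282.0 kcal
(b) reversed and × 3 (reverse to put HCOOH on the reactant side; scale by 3 for the 3 HCOOH): (-3)·(-101.5) = +304.5 kcal
By Hess's law, ΔHrxn = (3)·(-94.0) + (-3)·(-101.5) = 22.5 kcal

ΔHrxn = 22.5 kcal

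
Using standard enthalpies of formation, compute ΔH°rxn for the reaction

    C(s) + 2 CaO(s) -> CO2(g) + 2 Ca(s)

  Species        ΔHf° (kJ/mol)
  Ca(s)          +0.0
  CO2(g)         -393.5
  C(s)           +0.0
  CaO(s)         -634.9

Products: 1·(-393.5) + 2·(+0.0) = -393.5
Reactants: 1·(+0.0) + 2·(-634.9) = -1269.8
ΔH°rxn = (-393.5) − (-1269.8) = 876.3 kJ/mol

ΔH°rxn = 876.3 kJ/mol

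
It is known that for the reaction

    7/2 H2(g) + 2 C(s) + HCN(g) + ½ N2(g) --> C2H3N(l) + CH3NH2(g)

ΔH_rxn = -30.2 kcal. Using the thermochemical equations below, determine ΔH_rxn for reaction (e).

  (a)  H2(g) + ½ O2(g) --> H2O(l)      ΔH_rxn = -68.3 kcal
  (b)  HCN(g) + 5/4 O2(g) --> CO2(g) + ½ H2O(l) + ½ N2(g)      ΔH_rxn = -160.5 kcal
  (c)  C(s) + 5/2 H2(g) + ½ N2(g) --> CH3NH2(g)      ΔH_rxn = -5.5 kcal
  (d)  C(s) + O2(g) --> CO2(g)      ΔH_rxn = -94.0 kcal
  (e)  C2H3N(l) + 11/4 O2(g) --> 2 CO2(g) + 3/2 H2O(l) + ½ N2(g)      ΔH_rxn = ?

(a) as written: -68.3 kcal
(b) as written: -160.5 kcal
(c) as written: -5.5 kcal
(d) as written: -94.0 kcal
(e) reversed: contributes −x
-30.2 = (-68.3) + (-160.5) + (-5.5) + (-94.0) − x
x = (-30.2 − (-328.3)) / (-1) = -298.1 kcal

ΔH_rxn = -298.1 kcal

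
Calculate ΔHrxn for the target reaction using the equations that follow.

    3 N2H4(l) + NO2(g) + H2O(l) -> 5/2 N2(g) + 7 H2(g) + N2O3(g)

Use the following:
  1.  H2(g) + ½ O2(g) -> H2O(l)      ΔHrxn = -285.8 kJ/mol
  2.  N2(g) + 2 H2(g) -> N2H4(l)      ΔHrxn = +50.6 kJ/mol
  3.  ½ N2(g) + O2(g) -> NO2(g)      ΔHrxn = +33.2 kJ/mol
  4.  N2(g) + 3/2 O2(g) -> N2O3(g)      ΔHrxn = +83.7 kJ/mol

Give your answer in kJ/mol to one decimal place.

ΔHrxn = 184.5 kJ/mol

eq. 1 reversed: +285.8 kJ/mol
eq. 2 reversed and × 3: (-3)·(+50.6) = -151.8 kJ/mol
eq. 3 reversed: -33.2 kJ/mol
eq. 4 as written: +83.7 kJ/mol
ΔHrxn = (-1)·(-285.8) + (-3)·(+50.6) + (-1)·(+33.2) + (1)·(+83.7) = 184.5 kJ/mol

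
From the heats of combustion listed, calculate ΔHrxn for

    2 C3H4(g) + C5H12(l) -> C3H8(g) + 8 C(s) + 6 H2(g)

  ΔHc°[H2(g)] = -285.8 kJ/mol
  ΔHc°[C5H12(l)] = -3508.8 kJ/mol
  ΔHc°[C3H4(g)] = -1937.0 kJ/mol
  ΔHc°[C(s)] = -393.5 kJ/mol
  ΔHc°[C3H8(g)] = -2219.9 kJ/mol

Using ΔH = Σ nΔHc°(reactants) − Σ nΔHc°(products):
= [2·(-1937.0) + 1·(-3508.8)] − [1·(-2219.9) + 8·(-393.5) + 6·(-285.8)]
= -300.1 kJ/mol

ΔHrxn = -300.1 kJ/mol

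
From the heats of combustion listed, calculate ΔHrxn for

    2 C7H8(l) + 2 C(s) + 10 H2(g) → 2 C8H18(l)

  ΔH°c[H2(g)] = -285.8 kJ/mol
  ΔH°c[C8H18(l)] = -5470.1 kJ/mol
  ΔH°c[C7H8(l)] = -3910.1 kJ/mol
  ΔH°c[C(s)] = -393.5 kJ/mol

With combustion enthalpies, reactants minus products:
= [2·(-3910.1) + 2·(-393.5) + 10·(-285.8)] − [2·(-5470.1)]
= -525.0 kJ/mol

ΔHrxn = -525.0 kJ/mol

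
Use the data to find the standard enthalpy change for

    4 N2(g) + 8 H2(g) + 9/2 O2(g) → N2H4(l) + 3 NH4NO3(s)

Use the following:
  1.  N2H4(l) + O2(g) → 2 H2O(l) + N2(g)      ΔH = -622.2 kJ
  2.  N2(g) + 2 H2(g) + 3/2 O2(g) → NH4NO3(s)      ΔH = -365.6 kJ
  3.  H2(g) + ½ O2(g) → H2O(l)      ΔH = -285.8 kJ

ΔH = -1046.2 kJ

eq. 1 reversed (N2H4(l) must end up as a product): +622.2 kJ
eq. 2 × 3 (×3 to match 3 NH4NO3(s) in the target): (3)·(-365.6) = -1096.8 kJ
eq. 3 × 2: (2)·(-285.8) = -571.6 kJ
By Hess's law, ΔH = (-1)·(-622.2) + (3)·(-365.6) + (2)·(-285.8) = -1046.2 kJ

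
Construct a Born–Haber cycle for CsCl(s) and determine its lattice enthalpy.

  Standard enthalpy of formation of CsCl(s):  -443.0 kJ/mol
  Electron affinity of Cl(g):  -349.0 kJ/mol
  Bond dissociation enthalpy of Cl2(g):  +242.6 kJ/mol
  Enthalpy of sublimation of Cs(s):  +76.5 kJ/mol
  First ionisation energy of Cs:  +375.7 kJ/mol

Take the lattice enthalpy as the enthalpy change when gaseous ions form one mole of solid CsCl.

U = -667.5 kJ/mol

ΔHf° = 1·ΔHsub + 1·(ΣIE) + 1/2·D(Cl2) + 1·EA + U
-443.0 = 1·(+76.5) + 1·(+375.7) + 1/2·(+242.6) + 1·(-349.0) + U
U = -443.0 − (+224.5) = -667.5 kJ/mol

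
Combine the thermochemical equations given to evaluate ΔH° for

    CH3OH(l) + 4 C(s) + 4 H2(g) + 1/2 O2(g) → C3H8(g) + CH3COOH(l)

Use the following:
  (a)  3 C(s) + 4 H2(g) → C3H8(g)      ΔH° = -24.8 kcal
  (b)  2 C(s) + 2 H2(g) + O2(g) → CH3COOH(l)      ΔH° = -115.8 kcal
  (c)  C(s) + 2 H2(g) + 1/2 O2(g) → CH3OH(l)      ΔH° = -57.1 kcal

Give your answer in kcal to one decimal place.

(a) as written (C3H8(g) already on the product side): -24.8 kcal
(b) as written (CH3COOH(l) already on the product side): -115.8 kcal
(c) reversed (CH3OH(l) must end up as a reactant): +57.1 kcal
Summing the manipulated equations, ΔH° = (-24.8) + (-115.8) + (+57.1) = -83.5 kcal

ΔH° = -83.5 kcal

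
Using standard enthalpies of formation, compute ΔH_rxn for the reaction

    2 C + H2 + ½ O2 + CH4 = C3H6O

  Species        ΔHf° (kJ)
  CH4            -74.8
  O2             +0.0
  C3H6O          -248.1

ΔH_rxn = -173.3 kJ

ΔH°rxn = Σ nΔHf°(products) − Σ nΔHf°(reactants).
Products: 1·(-248.1) = -248.1
Reactants: 2·(+0.0) + 1·(+0.0) + 1/2·(+0.0) + 1·(-74.8) = -74.8
ΔH_rxn = (-248.1) − (-74.8) = -173.3 kJ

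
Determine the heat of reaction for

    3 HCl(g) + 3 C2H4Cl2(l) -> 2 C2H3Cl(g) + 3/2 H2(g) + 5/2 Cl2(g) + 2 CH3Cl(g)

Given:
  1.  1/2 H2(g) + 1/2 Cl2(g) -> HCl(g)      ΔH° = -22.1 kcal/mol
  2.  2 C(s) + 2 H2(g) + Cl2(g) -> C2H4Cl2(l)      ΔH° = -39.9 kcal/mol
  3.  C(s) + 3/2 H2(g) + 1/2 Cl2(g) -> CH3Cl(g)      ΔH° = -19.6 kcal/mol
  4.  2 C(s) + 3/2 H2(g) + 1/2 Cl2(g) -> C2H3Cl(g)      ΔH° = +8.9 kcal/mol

eq. 1 reversed and × 3 (HCl(g) must end up as a reactant; ×3 to match 3 HCl(g) in the target): (-3)·(-22.1) = +66.3 kcal/mol
eq. 2 reversed and × 3 (C2H4Cl2(l) must end up as a reactant; scale by 3 for the 3 C2H4Cl2(l)): (-3)·(-39.9) = +119.7 kcal/mol
eq. 3 × 2 (×2 to match 2 CH3Cl(g) in the target): (2)·(-19.6) = -39.2 kcal/mol
eq. 4 × 2 (×2 to match 2 C2H3Cl(g) in the target): (2)·(+8.9) = +17.8 kcal/mol
By Hess's law, ΔH° = (-3)·(-22.1) + (-3)·(-39.9) + (2)·(-19.6) + (2)·(+8.9) = 164.6 kcal/mol

ΔH° = 164.6 kcal/mol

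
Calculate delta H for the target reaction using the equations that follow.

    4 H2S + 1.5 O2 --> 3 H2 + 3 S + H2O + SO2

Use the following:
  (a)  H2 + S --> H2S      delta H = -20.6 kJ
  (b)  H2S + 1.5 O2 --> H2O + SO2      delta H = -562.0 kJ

(a) reversed and × 3 (H2 must end up as a product; scale by 3 for the 3 H2): (-3)·(-20.6) = +61.8 kJ
(b) as written (H2O already on the product side): -562.0 kJ
delta H = (-3)·(-20.6) + (1)·(-562.0) = -500.2 kJ

delta H = -500.2 kJ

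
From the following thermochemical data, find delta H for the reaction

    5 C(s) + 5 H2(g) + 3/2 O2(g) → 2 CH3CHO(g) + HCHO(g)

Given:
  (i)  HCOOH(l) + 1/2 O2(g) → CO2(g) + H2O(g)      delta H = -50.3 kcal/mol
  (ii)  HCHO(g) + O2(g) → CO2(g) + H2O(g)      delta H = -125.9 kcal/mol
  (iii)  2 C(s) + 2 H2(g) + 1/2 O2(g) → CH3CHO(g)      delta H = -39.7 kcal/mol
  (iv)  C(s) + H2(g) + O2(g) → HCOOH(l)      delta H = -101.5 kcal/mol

(i) as written: -50.3 kcal/mol
(ii) reversed (reverse to put HCHO(g) on the product side): +125.9 kcal/mol
(iii) × 2 (scale by 2 for the 2 CH3CHO(g)): (2)·(-39.7) = -79.4 kcal/mol
(iv) as written: -101.5 kcal/mol
delta H = (-50.3) + (+125.9) + (-79.4) + (-101.5) = -105.3 kcal/mol

delta H = -105.3 kcal/mol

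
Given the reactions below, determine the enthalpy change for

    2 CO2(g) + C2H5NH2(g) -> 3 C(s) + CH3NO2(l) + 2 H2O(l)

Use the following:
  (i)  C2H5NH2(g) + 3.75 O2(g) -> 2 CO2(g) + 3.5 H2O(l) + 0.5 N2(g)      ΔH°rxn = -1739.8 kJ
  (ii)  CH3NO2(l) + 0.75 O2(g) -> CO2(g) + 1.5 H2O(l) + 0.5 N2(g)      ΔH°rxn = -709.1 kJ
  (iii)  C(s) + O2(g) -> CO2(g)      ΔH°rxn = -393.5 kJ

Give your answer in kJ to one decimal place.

(i) as written (C2H5NH2(g) already on the reactant side): -1739.8 kJ
(ii) reversed (reverse to put CH3NO2(l) on the product side): +709.1 kJ
(iii) reversed and × 3 (C(s) must end up as a product; ×3 to match 3 C(s) in the target): (-3)·(-393.5) = +1180.5 kJ
Since enthalpy is a state function, ΔH°rxn = (-1739.8) + (+709.1) + (+1180.5) = 149.8 kJ

ΔH°rxn = 149.8 kJ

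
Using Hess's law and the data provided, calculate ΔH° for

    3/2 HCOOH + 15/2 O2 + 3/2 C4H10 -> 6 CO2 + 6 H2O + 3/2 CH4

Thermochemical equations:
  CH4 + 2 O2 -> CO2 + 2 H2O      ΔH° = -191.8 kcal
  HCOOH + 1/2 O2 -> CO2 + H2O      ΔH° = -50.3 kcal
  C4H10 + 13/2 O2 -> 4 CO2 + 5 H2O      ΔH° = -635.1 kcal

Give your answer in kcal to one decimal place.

ΔH° = -740.4 kcal

equation 1 reversed and × 3/2: (-3/2)·(-191.8) = +287.7 kcal
equation 2 × 3/2: (3/2)·(-50.3) = -75.45 kcal
equation 3 × 3/2: (3/2)·(-635.1) = -952.65 kcal
ΔH° = (-3/2)·(-191.8) + (3/2)·(-50.3) + (3/2)·(-635.1) = -740.4 kcal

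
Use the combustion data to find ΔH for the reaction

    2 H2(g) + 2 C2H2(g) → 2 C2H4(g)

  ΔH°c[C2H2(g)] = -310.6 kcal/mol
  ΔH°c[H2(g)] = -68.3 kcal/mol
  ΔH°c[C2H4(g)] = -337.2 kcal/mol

ΔH = -83.4 kcal/mol

With combustion enthalpies, reactants minus products:
= [2·(-68.3) + 2·(-310.6)] − [2·(-337.2)]
= -83.4 kcal/mol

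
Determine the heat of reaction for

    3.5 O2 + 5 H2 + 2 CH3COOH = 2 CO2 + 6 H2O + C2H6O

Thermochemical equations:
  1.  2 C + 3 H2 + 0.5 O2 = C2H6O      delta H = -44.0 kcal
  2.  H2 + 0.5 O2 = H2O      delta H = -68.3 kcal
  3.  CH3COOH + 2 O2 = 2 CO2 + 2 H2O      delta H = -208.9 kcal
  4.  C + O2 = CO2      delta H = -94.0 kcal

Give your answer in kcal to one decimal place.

delta H = -410.4 kcal

eq. 1 as written: -44.0 kcal
eq. 2 × 2: (2)·(-68.3) = -136.6 kcal
eq. 3 × 2: (2)·(-208.9) = -417.8 kcal
eq. 4 reversed and × 2: (-2)·(-94.0) = +188.0 kcal
delta H = (1)·(-44.0) + (2)·(-68.3) + (2)·(-208.9) + (-2)·(-94.0) = -410.4 kcal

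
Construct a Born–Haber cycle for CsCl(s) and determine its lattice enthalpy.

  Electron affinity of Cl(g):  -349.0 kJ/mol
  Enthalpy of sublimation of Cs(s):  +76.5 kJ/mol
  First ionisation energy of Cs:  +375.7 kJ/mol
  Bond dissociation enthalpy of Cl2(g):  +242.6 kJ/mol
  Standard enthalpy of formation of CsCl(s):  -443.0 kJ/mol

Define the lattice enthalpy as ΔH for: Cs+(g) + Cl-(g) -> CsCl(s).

ΔHf° = 1·ΔHsub + 1·(ΣIE) + 1/2·D(Cl2) + 1·EA + U
-443.0 = 1·(+76.5) + 1·(+375.7) + 1/2·(+242.6) + 1·(-349.0) + U
U = -443.0 − (+224.5) = -667.5 kJ/mol

U = -667.5 kJ/mol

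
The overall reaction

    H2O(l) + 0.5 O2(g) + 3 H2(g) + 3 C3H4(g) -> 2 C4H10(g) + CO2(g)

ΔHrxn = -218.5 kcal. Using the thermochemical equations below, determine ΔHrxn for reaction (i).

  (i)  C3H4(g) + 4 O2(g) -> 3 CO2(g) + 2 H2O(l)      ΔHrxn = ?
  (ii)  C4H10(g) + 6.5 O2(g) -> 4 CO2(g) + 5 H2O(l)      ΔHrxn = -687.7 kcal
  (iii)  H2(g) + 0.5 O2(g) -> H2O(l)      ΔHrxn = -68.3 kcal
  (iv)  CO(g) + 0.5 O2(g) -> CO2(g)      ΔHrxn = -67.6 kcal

(i) × 3 (scale by 3 for the 3 C3H4(g)): contributes 3·x
(ii) reversed and × 2 (reverse to put C4H10(g) on the product side; ×2 to match 2 C4H10(g) in the target): (-2)·(-687.7) = +1375.4 kcal
(iii) × 3 (scale by 3 for the 3 H2(g)): (3)·(-68.3) = -204.9 kcal
(iv): not needed (CO(g) appears nowhere else).
-218.5 = (+1375.4) + (-204.9) + 3·x
x = (-218.5 − (+1170.5)) / (3) = -463.0 kcal

ΔHrxn = -463.0 kcal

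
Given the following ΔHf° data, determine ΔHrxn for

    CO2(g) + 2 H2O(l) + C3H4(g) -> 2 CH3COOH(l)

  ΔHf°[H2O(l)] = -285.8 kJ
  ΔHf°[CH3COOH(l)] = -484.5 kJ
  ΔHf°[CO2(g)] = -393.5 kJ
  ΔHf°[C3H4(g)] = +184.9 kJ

Products: 2·(-484.5) = -969.0
Reactants: 1·(-393.5) + 2·(-285.8) + 1·(+184.9) = -780.2
ΔHrxn = (-969.0) − (-780.2) = -188.8 kJ

ΔHrxn = -188.8 kJ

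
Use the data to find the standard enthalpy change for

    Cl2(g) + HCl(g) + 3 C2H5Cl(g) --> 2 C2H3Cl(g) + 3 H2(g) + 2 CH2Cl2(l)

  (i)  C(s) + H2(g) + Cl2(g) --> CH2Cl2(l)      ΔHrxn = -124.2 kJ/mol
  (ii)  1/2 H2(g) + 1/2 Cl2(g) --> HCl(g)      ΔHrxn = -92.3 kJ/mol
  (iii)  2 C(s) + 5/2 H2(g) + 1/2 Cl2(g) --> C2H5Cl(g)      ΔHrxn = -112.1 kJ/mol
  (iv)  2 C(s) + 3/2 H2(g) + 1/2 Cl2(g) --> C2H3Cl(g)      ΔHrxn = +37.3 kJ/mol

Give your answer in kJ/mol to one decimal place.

ΔHrxn = 254.8 kJ/mol

(i) × 2 (scale by 2 for the 2 CH2Cl2(l)): (2)·(-124.2) = -248.4 kJ/mol
(ii) reversed (reverse to put HCl(g) on the reactant side): +92.3 kJ/mol
(iii) reversed and × 3 (C2H5Cl(g) must end up as a reactant; ×3 to match 3 C2H5Cl(g) in the target): (-3)·(-112.1) = +336.3 kJ/mol
(iv) × 2 (scale by 2 for the 2 C2H3Cl(g)): (2)·(+37.3) = +74.6 kJ/mol
By Hess's law, ΔHrxn = (-248.4) + (+92.3) + (+336.3) + (+74.6) = 254.8 kJ/mol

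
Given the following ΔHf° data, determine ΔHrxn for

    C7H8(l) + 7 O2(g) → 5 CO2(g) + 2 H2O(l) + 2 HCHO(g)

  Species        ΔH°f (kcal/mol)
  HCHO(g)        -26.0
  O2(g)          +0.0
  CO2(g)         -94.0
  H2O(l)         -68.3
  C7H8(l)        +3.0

Products: 5·(-94.0) + 2·(-68.3) + 2·(-26.0) = -658.6
Reactants: 1·(+3.0) + 7·(+0.0) = +3.0
ΔHrxn = (-658.6) − (+3.0) = -661.6 kcal/mol

ΔHrxn = -661.6 kcal/mol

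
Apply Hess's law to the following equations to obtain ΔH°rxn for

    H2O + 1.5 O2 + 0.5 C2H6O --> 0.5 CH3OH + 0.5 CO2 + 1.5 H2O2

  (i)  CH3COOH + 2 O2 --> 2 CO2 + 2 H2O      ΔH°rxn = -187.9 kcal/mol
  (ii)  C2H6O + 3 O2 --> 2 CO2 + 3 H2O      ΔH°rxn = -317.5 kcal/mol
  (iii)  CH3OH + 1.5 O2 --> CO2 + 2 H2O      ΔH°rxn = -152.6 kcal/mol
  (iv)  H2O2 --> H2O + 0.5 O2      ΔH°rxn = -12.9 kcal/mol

ΔH°rxn = -63.1 kcal/mol

(i): not needed (CH3COOH appears nowhere else).
(ii) × 1/2 (scale by 1/2 for the 1/2 C2H6O): (1/2)·(-317.5) = -158.75 kcal/mol
(iii) reversed and × 1/2 (reverse to put CH3OH on the product side; ×1/2 to match 1/2 CH3OH in the target): (-1/2)·(-152.6) = +76.3 kcal/mol
(iv) reversed and × 3/2 (reverse to put H2O2 on the product side; ×3/2 to match 3/2 H2O2 in the target): (-3/2)·(-12.9) = +19.35 kcal/mol
ΔH°rxn = (1/2)·(-317.5) + (-1/2)·(-152.6) + (-3/2)·(-12.9) = -63.1 kcal/mol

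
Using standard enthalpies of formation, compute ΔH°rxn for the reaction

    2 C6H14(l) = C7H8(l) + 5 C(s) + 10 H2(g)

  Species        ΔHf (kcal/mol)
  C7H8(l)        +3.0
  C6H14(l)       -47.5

Products: 1·(+3.0) + 5·(+0.0) + 10·(+0.0) = +3.0
Reactants: 2·(-47.5) = -95.0
ΔH°rxn = (+3.0) − (-95.0) = 98.0 kcal/mol

ΔH°rxn = 98.0 kcal/mol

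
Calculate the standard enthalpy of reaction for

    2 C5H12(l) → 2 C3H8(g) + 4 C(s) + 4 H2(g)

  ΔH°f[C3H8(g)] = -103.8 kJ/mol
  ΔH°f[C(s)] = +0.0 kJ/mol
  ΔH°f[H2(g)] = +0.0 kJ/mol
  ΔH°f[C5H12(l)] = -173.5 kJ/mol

ΔH°rxn = 139.4 kJ/mol

ΔH°rxn = Σ nΔHf°(products) − Σ nΔHf°(reactants).
Products: 2·(-103.8) + 4·(+0.0) + 4·(+0.0) = -207.6
Reactants: 2·(-173.5) = -347.0
ΔH°rxn = (-207.6) − (-347.0) = 139.4 kJ/mol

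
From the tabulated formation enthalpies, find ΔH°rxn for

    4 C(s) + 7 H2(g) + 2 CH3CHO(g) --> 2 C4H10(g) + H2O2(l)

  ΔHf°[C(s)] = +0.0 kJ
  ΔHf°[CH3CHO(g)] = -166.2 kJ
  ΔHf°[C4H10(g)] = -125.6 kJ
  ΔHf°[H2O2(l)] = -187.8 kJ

Products: 2·(-125.6) + 1·(-187.8) = -439.0
Reactants: 4·(+0.0) + 7·(+0.0) + 2·(-166.2) = -332.4
ΔH°rxn = (-439.0) − (-332.4) = -106.6 kJ

ΔH°rxn = -106.6 kJ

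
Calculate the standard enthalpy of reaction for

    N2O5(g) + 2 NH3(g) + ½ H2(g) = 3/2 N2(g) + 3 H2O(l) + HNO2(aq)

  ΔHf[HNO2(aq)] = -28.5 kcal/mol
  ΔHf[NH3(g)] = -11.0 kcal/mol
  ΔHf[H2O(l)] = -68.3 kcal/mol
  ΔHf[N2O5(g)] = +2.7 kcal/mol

Products: 3/2·(+0.0) + 3·(-68.3) + 1·(-28.5) = -233.4
Reactants: 1·(+2.7) + 2·(-11.0) + 1/2·(+0.0) = -19.3
ΔHrxn = (-233.4) − (-19.3) = -214.1 kcal/mol

ΔHrxn = -214.1 kcal/mol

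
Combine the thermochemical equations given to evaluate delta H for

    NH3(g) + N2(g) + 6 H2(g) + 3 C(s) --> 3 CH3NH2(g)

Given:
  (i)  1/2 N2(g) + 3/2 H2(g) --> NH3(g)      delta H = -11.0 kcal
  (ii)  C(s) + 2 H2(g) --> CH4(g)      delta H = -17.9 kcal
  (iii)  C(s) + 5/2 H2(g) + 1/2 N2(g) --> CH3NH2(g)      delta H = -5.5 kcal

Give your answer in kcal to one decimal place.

delta H = -5.5 kcal

(i) reversed: +11.0 kcal
(ii): not needed.
(iii) × 3: (3)·(-5.5) = -16.5 kcal
delta H = (-1)·(-11.0) + (3)·(-5.5) = -5.5 kcal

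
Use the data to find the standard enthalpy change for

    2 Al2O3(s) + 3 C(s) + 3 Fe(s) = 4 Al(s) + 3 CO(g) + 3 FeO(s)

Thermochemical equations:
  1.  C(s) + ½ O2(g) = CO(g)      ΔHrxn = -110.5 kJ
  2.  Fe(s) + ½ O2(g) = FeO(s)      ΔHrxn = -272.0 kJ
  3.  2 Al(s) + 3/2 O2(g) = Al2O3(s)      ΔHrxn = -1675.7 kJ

ΔHrxn = 2203.9 kJ

eq. 1 × 3: (3)·(-110.5) = -331.5 kJ
eq. 2 × 3: (3)·(-272.0) = -816.0 kJ
eq. 3 reversed and × 2: (-2)·(-1675.7) = +3351.4 kJ
ΔHrxn = (3)·(-110.5) + (3)·(-272.0) + (-2)·(-1675.7) = 2203.9 kJ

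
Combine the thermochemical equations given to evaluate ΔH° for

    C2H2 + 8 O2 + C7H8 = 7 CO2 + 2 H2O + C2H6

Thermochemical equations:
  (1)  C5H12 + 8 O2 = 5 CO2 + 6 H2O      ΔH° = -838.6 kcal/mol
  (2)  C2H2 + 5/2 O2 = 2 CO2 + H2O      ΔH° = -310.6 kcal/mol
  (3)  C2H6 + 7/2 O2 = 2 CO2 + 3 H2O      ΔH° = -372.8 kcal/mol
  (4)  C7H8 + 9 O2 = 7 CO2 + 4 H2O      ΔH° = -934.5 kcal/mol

ΔH° = -872.3 kcal/mol

(1): not needed.
(2) as written: -310.6 kcal/mol
(3) reversed: +372.8 kcal/mol
(4) as written: -934.5 kcal/mol
Combining the equations, ΔH° = (1)·(-310.6) + (-1)·(-372.8) + (1)·(-934.5) = -872.3 kcal/mol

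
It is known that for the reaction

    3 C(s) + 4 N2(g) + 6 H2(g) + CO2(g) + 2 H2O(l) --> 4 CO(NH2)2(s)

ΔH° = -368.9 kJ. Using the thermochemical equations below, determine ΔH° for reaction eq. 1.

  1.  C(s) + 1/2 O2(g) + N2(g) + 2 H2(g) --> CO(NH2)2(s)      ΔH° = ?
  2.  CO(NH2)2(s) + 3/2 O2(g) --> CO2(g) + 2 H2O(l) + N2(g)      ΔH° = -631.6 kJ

eq. 1 × 3: contributes 3·x
eq. 2 reversed: +631.6 kJ
-368.9 = (+631.6) + 3·x
x = (-368.9 − (+631.6)) / (3) = -333.5 kJ

ΔH° = -333.5 kJ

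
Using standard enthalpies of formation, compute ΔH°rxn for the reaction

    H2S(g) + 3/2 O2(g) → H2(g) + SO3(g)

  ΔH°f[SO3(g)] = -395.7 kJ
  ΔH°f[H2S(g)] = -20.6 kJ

Products: 1·(+0.0) + 1·(-395.7) = -395.7
Reactants: 1·(-20.6) + 3/2·(+0.0) = -20.6
ΔH°rxn = (-395.7) − (-20.6) = -375.1 kJ

ΔH°rxn = -375.1 kJ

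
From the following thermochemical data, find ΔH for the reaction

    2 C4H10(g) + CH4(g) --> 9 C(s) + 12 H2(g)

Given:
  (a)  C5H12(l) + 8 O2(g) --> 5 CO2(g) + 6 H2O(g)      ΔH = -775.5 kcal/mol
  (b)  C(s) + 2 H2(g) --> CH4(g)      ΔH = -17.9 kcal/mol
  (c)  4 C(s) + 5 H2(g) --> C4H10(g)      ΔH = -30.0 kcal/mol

(a): not needed.
(b) reversed: +17.9 kcal/mol
(c) reversed and × 2: (-2)·(-30.0) = +60.0 kcal/mol
Combining the equations, ΔH = (-1)·(-17.9) + (-2)·(-30.0) = 77.9 kcal/mol

ΔH = 77.9 kcal/mol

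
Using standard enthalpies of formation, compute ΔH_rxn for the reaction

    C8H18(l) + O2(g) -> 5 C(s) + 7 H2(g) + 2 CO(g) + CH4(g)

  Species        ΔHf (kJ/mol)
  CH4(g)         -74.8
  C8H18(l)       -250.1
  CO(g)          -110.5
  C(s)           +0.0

ΔH_rxn = -45.7 kJ/mol

Products: 5·(+0.0) + 7·(+0.0) + 2·(-110.5) + 1·(-74.8) = -295.8
Reactants: 1·(-250.1) + 1·(+0.0) = -250.1
ΔH_rxn = (-295.8) − (-250.1) = -45.7 kJ/mol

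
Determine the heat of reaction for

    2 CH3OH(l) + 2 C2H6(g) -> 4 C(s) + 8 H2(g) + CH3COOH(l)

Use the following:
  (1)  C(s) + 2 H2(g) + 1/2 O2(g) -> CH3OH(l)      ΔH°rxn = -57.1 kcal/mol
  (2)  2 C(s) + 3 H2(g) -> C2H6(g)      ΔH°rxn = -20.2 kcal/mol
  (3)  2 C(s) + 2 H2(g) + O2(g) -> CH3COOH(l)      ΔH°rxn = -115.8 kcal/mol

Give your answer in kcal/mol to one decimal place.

ΔH°rxn = 38.8 kcal/mol

(1) reversed and × 2 (CH3OH(l) must end up as a reactant; scale by 2 for the 2 CH3OH(l)): (-2)·(-57.1) = +114.2 kcal/mol
(2) reversed and × 2 (reverse to put C2H6(g) on the reactant side; ×2 to match 2 C2H6(g) in the target): (-2)·(-20.2) = +40.4 kcal/mol
(3) as written (CH3COOH(l) already on the product side): -115.8 kcal/mol
By Hess's law, ΔH°rxn = (+114.2) + (+40.4) + (-115.8) = 38.8 kcal/mol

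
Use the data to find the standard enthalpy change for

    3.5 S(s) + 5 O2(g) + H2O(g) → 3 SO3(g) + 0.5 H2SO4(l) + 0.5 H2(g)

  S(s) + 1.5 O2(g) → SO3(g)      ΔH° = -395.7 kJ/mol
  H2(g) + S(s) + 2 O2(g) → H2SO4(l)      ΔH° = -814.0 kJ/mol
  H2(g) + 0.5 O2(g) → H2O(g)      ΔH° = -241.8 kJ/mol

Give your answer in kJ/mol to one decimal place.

equation 1 × 3: (3)·(-395.7) = -1187.1 kJ/mol
equation 2 × 1/2: (1/2)·(-814.0) = -407.0 kJ/mol
equation 3 reversed: +241.8 kJ/mol
ΔH° = (3)·(-395.7) + (1/2)·(-814.0) + (-1)·(-241.8) = -1352.3 kJ/mol

ΔH° = -1352.3 kJ/mol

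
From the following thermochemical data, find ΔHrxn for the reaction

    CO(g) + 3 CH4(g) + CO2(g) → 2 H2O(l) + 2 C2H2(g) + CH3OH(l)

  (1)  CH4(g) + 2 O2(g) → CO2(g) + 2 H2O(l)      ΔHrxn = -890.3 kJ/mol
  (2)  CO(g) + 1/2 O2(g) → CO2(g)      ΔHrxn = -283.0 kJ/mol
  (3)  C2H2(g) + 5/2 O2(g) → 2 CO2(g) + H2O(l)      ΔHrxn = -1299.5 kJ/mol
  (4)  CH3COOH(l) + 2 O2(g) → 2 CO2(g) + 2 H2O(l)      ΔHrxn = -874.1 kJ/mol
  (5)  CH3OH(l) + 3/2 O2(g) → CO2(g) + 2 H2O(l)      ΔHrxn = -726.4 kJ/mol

ΔHrxn = 371.5 kJ/mol

(1) × 3: (3)·(-890.3) = -2670.9 kJ/mol
(2) as written: -283.0 kJ/mol
(3) reversed and × 2: (-2)·(-1299.5) = +2599.0 kJ/mol
(4): not needed.
(5) reversed: +726.4 kJ/mol
ΔHrxn = (3)·(-890.3) + (1)·(-283.0) + (-2)·(-1299.5) + (-1)·(-726.4) = 371.5 kJ/mol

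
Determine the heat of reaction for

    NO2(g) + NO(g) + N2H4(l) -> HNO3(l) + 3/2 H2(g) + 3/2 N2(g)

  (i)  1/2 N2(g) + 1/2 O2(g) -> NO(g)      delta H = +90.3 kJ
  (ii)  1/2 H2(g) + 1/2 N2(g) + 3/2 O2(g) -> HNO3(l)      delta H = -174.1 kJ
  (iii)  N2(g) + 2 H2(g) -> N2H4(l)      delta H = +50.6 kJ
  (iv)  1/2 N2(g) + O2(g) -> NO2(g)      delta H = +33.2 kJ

(i) reversed (reverse to put NO(g) on the reactant side): -90.3 kJ
(ii) as written (HNO3(l) already on the product side): -174.1 kJ
(iii) reversed (N2H4(l) must end up as a reactant): -50.6 kJ
(iv) reversed (reverse to put NO2(g) on the reactant side): -33.2 kJ
delta H = (-1)·(+90.3) + (1)·(-174.1) + (-1)·(+50.6) + (-1)·(+33.2) = -348.2 kJ

delta H = -348.2 kJ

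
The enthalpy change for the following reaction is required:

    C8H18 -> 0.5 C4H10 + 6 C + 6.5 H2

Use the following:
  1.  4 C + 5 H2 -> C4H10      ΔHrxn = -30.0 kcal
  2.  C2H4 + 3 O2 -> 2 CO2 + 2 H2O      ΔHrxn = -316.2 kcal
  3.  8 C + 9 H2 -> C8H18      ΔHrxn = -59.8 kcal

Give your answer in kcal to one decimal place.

ΔHrxn = 44.8 kcal

eq. 1 × 1/2: (1/2)·(-30.0) = -15.0 kcal
eq. 2: not needed.
eq. 3 reversed: +59.8 kcal
ΔHrxn = (-15.0) + (+59.8) = 44.8 kcal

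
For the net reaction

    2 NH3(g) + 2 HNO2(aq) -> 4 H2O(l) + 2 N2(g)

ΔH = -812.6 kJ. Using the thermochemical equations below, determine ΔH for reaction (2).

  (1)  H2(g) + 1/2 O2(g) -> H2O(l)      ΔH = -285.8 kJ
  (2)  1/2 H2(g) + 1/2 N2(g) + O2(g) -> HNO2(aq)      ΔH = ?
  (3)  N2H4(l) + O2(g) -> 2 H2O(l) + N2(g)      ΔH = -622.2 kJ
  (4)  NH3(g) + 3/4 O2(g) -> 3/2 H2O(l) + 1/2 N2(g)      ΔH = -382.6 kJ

(1) as written: -285.8 kJ
(2) reversed and × 2 (HNO2(aq) must end up as a reactant; scale by 2 for the 2 HNO2(aq)): contributes −2·x
(3): not needed (N2H4(l) appears nowhere else).
(4) × 2 (scale by 2 for the 2 NH3(g)): (2)·(-382.6) = -765.2 kJ
-812.6 = (-285.8) + (-765.2) − 2·x
x = (-812.6 − (-1051.0)) / (-2) = -119.2 kJ

ΔH = -119.2 kJ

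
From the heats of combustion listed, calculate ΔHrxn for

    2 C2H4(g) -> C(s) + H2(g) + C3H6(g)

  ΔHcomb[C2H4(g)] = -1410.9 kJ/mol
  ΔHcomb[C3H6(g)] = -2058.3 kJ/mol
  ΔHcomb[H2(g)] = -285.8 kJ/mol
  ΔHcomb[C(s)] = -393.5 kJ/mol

With combustion enthalpies, reactants minus products:
= [2·(-1410.9)] − [1·(-393.5) + 1·(-285.8) + 1·(-2058.3)]
= -84.2 kJ/mol

ΔHrxn = -84.2 kJ/mol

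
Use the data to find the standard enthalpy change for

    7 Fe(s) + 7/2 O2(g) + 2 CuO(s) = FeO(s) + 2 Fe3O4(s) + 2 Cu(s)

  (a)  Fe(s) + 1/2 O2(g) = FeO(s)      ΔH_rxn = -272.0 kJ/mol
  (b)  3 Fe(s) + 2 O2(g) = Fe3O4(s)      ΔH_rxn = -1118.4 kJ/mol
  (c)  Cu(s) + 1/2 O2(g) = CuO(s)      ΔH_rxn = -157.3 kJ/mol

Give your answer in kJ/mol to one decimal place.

(a) as written (FeO(s) already on the product side): -272.0 kJ/mol
(b) × 2 (scale by 2 for the 2 Fe3O4(s)): (2)·(-1118.4) = -2236.8 kJ/mol
(c) reversed and × 2 (CuO(s) must end up as a reactant; scale by 2 for the 2 CuO(s)): (-2)·(-157.3) = +314.6 kJ/mol
ΔH_rxn = (1)·(-272.0) + (2)·(-1118.4) + (-2)·(-157.3) = -2194.2 kJ/mol

ΔH_rxn = -2194.2 kJ/mol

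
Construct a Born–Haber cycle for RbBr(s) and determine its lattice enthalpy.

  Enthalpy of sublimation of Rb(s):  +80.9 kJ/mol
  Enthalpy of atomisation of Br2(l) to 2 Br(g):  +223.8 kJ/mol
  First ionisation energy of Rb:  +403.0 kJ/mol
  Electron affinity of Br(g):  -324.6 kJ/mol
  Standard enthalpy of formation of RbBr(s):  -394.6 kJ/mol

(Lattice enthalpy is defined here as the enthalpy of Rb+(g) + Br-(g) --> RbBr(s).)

U = -665.8 kJ/mol

ΔHf° = 1·ΔHsub + 1·(ΣIE) + 1/2·D(Br2) + 1·EA + U
-394.6 = 1·(+80.9) + 1·(+403.0) + 1/2·(+223.8) + 1·(-324.6) + U
U = -394.6 − (+271.2) = -665.8 kJ/mol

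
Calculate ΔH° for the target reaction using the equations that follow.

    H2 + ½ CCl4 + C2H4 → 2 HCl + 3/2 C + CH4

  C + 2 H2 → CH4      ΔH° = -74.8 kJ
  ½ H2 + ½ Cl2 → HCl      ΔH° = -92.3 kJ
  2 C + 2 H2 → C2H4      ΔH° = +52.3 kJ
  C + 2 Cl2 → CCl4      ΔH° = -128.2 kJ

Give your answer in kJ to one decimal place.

equation 1 as written: -74.8 kJ
equation 2 × 2: (2)·(-92.3) = -184.6 kJ
equation 3 reversed: -52.3 kJ
equation 4 reversed and × 1/2: (-1/2)·(-128.2) = +64.1 kJ
ΔH° = (-74.8) + (-184.6) + (-52.3) + (+64.1) = -247.6 kJ

ΔH° = -247.6 kJ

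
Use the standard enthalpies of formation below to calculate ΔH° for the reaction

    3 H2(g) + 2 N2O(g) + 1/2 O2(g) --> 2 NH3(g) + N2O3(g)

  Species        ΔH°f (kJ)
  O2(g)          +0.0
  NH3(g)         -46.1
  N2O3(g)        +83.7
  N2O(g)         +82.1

ΔH°rxn = Σ nΔHf°(products) − Σ nΔHf°(reactants).
Products: 2·(-46.1) + 1·(+83.7) = -8.5
Reactants: 3·(+0.0) + 2·(+82.1) + 1/2·(+0.0) = +164.2
ΔH° = (-8.5) − (+164.2) = -172.7 kJ

ΔH° = -172.7 kJ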